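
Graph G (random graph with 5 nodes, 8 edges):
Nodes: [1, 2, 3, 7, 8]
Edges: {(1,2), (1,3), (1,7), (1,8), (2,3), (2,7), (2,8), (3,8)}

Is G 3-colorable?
No, G is not 3-colorable

The clique on vertices [1, 2, 3, 8] has size 4 > 3, so it alone needs 4 colors.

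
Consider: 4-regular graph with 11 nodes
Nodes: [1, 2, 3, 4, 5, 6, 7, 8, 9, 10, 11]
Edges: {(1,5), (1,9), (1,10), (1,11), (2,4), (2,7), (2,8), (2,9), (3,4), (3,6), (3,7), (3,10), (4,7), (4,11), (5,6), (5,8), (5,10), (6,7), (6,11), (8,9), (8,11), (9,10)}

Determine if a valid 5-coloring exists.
Yes, G is 5-colorable

A valid 5-coloring: color 1: [2, 10, 11]; color 2: [1, 4, 6, 8]; color 3: [3, 5, 9]; color 4: [7].
(χ(G) = 3 ≤ 5.)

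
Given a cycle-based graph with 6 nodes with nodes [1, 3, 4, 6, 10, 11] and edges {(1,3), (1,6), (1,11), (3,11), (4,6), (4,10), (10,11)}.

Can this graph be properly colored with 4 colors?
A valid 4-coloring: color 1: [4, 11]; color 2: [1, 10]; color 3: [3, 6].
(χ(G) = 3 ≤ 4.)

Yes, G is 4-colorable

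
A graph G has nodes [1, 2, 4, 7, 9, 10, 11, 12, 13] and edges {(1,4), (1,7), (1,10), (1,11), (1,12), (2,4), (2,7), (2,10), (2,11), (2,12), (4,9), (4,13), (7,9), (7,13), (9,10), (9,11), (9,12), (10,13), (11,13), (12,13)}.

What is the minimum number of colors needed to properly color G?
χ(G) = 2

Clique number ω(G) = 2 (lower bound: χ ≥ ω).
The graph is bipartite (no odd cycle), so 2 colors suffice: χ(G) = 2.
A valid 2-coloring: color 1: [1, 2, 9, 13]; color 2: [4, 7, 10, 11, 12].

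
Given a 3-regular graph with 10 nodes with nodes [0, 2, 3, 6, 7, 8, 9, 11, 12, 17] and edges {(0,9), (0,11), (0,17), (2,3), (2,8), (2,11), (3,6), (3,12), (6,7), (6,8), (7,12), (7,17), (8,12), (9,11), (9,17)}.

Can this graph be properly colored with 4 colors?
Yes, G is 4-colorable

A valid 4-coloring: color 1: [3, 8, 11, 17]; color 2: [0, 2, 6, 12]; color 3: [7, 9].
(χ(G) = 3 ≤ 4.)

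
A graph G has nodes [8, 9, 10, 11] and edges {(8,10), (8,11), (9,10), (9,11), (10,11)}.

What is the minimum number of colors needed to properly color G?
χ(G) = 3

Clique number ω(G) = 3 (lower bound: χ ≥ ω).
The clique on [8, 10, 11] has size 3, forcing χ ≥ 3, and the coloring below uses 3 colors, so χ(G) = 3.
A valid 3-coloring: color 1: [10]; color 2: [11]; color 3: [8, 9].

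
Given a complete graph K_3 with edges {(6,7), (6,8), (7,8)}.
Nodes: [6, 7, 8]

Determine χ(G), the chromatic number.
Clique number ω(G) = 3 (lower bound: χ ≥ ω).
The clique on [6, 7, 8] has size 3, forcing χ ≥ 3, and the coloring below uses 3 colors, so χ(G) = 3.
A valid 3-coloring: color 1: [6]; color 2: [7]; color 3: [8].

χ(G) = 3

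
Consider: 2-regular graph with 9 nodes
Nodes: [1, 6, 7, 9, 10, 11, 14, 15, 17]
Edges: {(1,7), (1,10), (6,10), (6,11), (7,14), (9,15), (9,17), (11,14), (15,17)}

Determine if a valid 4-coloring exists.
A valid 4-coloring: color 1: [7, 10, 11, 17]; color 2: [1, 6, 14, 15]; color 3: [9].
(χ(G) = 3 ≤ 4.)

Yes, G is 4-colorable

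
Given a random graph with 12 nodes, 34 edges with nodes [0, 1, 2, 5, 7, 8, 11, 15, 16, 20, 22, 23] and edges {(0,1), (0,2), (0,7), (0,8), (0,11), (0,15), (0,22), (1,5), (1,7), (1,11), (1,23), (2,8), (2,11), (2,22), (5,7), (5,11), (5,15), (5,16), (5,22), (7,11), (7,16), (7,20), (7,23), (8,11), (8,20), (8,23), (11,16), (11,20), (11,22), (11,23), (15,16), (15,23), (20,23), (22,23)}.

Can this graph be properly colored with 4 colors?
Yes, G is 4-colorable

A valid 4-coloring: color 1: [11, 15]; color 2: [0, 5, 23]; color 3: [7, 8, 22]; color 4: [1, 2, 16, 20].
(χ(G) = 4 ≤ 4.)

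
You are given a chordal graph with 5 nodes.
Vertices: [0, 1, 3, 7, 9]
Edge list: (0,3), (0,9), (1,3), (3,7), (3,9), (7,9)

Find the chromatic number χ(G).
χ(G) = 3

Clique number ω(G) = 3 (lower bound: χ ≥ ω).
The clique on [0, 3, 9] has size 3, forcing χ ≥ 3, and the coloring below uses 3 colors, so χ(G) = 3.
A valid 3-coloring: color 1: [3]; color 2: [1, 9]; color 3: [0, 7].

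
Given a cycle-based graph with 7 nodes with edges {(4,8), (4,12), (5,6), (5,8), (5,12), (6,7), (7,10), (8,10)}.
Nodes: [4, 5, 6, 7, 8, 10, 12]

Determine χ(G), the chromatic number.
χ(G) = 3

Clique number ω(G) = 2 (lower bound: χ ≥ ω).
Odd cycle [8, 10, 7, 6, 5] needs 3 colors (χ ≥ 3).
The coloring below uses 3 colors, so χ(G) = 3.
A valid 3-coloring: color 1: [4, 5, 10]; color 2: [6, 8, 12]; color 3: [7].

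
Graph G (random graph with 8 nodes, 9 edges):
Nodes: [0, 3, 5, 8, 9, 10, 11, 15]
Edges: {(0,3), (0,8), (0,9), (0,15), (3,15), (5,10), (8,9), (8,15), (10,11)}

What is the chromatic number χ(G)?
Clique number ω(G) = 3 (lower bound: χ ≥ ω).
The clique on [0, 8, 9] has size 3, forcing χ ≥ 3, and the coloring below uses 3 colors, so χ(G) = 3.
A valid 3-coloring: color 1: [0, 10]; color 2: [5, 9, 11, 15]; color 3: [3, 8].

χ(G) = 3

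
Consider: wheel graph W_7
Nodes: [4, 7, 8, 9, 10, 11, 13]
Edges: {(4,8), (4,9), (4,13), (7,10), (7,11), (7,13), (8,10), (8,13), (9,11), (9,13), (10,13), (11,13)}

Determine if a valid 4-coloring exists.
Yes, G is 4-colorable

A valid 4-coloring: color 1: [13]; color 2: [4, 10, 11]; color 3: [7, 8, 9].
(χ(G) = 3 ≤ 4.)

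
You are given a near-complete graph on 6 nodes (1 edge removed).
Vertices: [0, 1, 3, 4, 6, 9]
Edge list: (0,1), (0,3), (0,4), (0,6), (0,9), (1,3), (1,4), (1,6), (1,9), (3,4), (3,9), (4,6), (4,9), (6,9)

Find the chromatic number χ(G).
χ(G) = 5

Clique number ω(G) = 5 (lower bound: χ ≥ ω).
The clique on [0, 1, 3, 4, 9] has size 5, forcing χ ≥ 5, and the coloring below uses 5 colors, so χ(G) = 5.
A valid 5-coloring: color 1: [1]; color 2: [0]; color 3: [9]; color 4: [4]; color 5: [3, 6].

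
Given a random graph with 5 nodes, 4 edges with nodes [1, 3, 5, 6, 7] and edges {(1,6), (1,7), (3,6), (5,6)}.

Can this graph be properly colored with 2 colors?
Yes, G is 2-colorable

A valid 2-coloring: color 1: [6, 7]; color 2: [1, 3, 5].
(χ(G) = 2 ≤ 2.)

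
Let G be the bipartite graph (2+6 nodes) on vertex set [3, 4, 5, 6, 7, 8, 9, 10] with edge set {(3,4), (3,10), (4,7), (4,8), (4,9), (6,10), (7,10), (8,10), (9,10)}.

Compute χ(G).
Clique number ω(G) = 2 (lower bound: χ ≥ ω).
The graph is bipartite (no odd cycle), so 2 colors suffice: χ(G) = 2.
A valid 2-coloring: color 1: [4, 5, 10]; color 2: [3, 6, 7, 8, 9].

χ(G) = 2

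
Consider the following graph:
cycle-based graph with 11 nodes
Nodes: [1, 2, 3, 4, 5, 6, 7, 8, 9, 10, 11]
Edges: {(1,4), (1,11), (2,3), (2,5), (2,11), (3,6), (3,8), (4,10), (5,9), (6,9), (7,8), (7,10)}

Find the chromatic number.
Clique number ω(G) = 2 (lower bound: χ ≥ ω).
Odd cycle [5, 9, 6, 3, 2] needs 3 colors (χ ≥ 3).
The coloring below uses 3 colors, so χ(G) = 3.
A valid 3-coloring: color 1: [1, 2, 8, 9, 10]; color 2: [3, 4, 5, 7, 11]; color 3: [6].

χ(G) = 3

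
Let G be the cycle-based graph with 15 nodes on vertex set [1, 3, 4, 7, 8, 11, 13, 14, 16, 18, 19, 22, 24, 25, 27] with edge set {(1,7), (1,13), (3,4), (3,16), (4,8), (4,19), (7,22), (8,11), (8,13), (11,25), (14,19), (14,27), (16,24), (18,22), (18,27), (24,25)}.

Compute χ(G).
χ(G) = 3

Clique number ω(G) = 2 (lower bound: χ ≥ ω).
Odd cycle [3, 16, 24, 25, 11, 8, 4] needs 3 colors (χ ≥ 3).
The coloring below uses 3 colors, so χ(G) = 3.
A valid 3-coloring: color 1: [4, 7, 13, 14, 16, 18, 25]; color 2: [1, 3, 8, 19, 22, 24, 27]; color 3: [11].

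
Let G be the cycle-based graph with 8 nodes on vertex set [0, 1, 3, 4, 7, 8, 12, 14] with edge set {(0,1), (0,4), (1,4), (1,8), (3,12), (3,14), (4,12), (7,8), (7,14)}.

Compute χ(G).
χ(G) = 3

Clique number ω(G) = 3 (lower bound: χ ≥ ω).
The clique on [0, 1, 4] has size 3, forcing χ ≥ 3, and the coloring below uses 3 colors, so χ(G) = 3.
A valid 3-coloring: color 1: [1, 3, 7]; color 2: [4, 8, 14]; color 3: [0, 12].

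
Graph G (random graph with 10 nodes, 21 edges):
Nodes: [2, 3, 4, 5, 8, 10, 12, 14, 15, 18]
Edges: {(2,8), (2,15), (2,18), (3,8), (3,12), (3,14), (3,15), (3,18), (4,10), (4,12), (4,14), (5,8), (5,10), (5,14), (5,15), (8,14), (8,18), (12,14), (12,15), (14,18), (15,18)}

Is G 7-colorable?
Yes, G is 7-colorable

A valid 7-coloring: color 1: [10, 14, 15]; color 2: [2, 3, 4, 5]; color 3: [12, 18]; color 4: [8].
(χ(G) = 4 ≤ 7.)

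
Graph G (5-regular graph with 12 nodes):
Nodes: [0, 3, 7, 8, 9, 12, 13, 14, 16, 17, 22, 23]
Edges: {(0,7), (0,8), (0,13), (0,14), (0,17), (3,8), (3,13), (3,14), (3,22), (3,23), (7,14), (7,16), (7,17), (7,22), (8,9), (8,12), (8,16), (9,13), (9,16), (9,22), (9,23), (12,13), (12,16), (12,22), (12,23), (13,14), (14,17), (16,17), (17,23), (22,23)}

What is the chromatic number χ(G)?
Clique number ω(G) = 4 (lower bound: χ ≥ ω).
The clique on [0, 7, 14, 17] has size 4, forcing χ ≥ 4, and the coloring below uses 4 colors, so χ(G) = 4.
A valid 4-coloring: color 1: [0, 16, 22]; color 2: [7, 8, 13, 23]; color 3: [9, 12, 14]; color 4: [3, 17].

χ(G) = 4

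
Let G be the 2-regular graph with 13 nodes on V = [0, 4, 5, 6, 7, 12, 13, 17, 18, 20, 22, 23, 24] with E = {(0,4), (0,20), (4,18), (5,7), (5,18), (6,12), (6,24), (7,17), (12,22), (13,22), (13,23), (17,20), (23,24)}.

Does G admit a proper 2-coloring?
Odd cycle [17, 20, 0, 4, 18, 5, 7] needs 3 colors (χ ≥ 3).
Hence χ(G) ≥ 3 > 2, so no proper 2-coloring exists.

No, G is not 2-colorable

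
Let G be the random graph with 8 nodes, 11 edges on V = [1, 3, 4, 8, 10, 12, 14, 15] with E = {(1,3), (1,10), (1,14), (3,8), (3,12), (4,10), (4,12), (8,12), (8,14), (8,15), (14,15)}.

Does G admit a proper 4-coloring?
A valid 4-coloring: color 1: [1, 4, 8]; color 2: [3, 10, 14]; color 3: [12, 15].
(χ(G) = 3 ≤ 4.)

Yes, G is 4-colorable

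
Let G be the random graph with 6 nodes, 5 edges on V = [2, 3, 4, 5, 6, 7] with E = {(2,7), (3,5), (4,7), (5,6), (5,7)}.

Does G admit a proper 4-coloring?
A valid 4-coloring: color 1: [2, 4, 5]; color 2: [3, 6, 7].
(χ(G) = 2 ≤ 4.)

Yes, G is 4-colorable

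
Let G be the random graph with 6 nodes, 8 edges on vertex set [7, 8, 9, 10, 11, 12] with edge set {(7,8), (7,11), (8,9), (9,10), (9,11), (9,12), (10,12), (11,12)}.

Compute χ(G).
Clique number ω(G) = 3 (lower bound: χ ≥ ω).
The clique on [9, 10, 12] has size 3, forcing χ ≥ 3, and the coloring below uses 3 colors, so χ(G) = 3.
A valid 3-coloring: color 1: [7, 9]; color 2: [8, 12]; color 3: [10, 11].

χ(G) = 3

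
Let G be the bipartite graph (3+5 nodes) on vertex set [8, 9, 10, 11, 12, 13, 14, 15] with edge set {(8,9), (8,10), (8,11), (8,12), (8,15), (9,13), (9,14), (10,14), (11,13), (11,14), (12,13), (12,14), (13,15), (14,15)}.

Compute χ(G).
Clique number ω(G) = 2 (lower bound: χ ≥ ω).
The graph is bipartite (no odd cycle), so 2 colors suffice: χ(G) = 2.
A valid 2-coloring: color 1: [8, 13, 14]; color 2: [9, 10, 11, 12, 15].

χ(G) = 2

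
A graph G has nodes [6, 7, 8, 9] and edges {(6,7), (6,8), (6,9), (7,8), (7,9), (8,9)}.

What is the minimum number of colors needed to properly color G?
Clique number ω(G) = 4 (lower bound: χ ≥ ω).
The clique on [6, 7, 8, 9] has size 4, forcing χ ≥ 4, and the coloring below uses 4 colors, so χ(G) = 4.
A valid 4-coloring: color 1: [7]; color 2: [8]; color 3: [9]; color 4: [6].

χ(G) = 4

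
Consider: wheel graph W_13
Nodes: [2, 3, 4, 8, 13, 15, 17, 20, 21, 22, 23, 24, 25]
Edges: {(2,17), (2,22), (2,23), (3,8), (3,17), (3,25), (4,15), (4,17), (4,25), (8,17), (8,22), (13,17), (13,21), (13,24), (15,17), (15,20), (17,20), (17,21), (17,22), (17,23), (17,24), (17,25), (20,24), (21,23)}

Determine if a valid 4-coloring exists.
A valid 4-coloring: color 1: [17]; color 2: [3, 4, 13, 20, 22, 23]; color 3: [2, 8, 15, 21, 24, 25].
(χ(G) = 3 ≤ 4.)

Yes, G is 4-colorable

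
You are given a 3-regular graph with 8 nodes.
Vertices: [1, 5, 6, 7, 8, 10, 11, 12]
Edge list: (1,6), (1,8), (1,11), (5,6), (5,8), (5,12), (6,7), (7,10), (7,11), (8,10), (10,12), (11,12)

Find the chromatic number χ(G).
Clique number ω(G) = 2 (lower bound: χ ≥ ω).
Odd cycle [8, 1, 11, 12, 5] needs 3 colors (χ ≥ 3).
The coloring below uses 3 colors, so χ(G) = 3.
A valid 3-coloring: color 1: [6, 8, 12]; color 2: [5, 10, 11]; color 3: [1, 7].

χ(G) = 3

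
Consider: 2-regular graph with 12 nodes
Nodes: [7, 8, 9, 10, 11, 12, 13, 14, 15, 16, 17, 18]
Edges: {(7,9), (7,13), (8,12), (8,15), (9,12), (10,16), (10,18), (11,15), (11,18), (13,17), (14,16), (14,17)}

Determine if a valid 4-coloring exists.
A valid 4-coloring: color 1: [8, 9, 10, 11, 13, 14]; color 2: [7, 12, 15, 16, 17, 18].
(χ(G) = 2 ≤ 4.)

Yes, G is 4-colorable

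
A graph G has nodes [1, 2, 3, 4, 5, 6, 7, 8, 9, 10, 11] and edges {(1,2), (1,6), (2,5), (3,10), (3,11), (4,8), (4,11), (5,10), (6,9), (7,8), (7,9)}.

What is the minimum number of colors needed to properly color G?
χ(G) = 3

Clique number ω(G) = 2 (lower bound: χ ≥ ω).
Odd cycle [6, 1, 2, 5, 10, 3, 11, 4, 8, 7, 9] needs 3 colors (χ ≥ 3).
The coloring below uses 3 colors, so χ(G) = 3.
A valid 3-coloring: color 1: [2, 6, 7, 10, 11]; color 2: [1, 3, 4, 5, 9]; color 3: [8].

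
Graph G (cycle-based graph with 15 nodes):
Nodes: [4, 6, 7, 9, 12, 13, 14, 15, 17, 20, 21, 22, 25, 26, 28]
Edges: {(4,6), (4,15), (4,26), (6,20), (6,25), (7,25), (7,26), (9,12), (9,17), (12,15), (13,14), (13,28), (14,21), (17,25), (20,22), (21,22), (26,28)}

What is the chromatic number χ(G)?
χ(G) = 3

Clique number ω(G) = 2 (lower bound: χ ≥ ω).
Odd cycle [25, 7, 26, 4, 6] needs 3 colors (χ ≥ 3).
The coloring below uses 3 colors, so χ(G) = 3.
A valid 3-coloring: color 1: [4, 9, 13, 20, 21, 25]; color 2: [6, 12, 14, 17, 22, 26]; color 3: [7, 15, 28].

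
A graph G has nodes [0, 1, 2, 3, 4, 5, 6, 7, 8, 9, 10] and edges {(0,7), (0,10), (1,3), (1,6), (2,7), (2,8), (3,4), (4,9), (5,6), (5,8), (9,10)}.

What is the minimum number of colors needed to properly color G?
χ(G) = 3

Clique number ω(G) = 2 (lower bound: χ ≥ ω).
Odd cycle [7, 0, 10, 9, 4, 3, 1, 6, 5, 8, 2] needs 3 colors (χ ≥ 3).
The coloring below uses 3 colors, so χ(G) = 3.
A valid 3-coloring: color 1: [1, 4, 7, 8, 10]; color 2: [0, 2, 3, 5, 9]; color 3: [6].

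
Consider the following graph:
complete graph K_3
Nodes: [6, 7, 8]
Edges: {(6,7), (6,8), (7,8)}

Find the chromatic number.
Clique number ω(G) = 3 (lower bound: χ ≥ ω).
The clique on [6, 7, 8] has size 3, forcing χ ≥ 3, and the coloring below uses 3 colors, so χ(G) = 3.
A valid 3-coloring: color 1: [6]; color 2: [8]; color 3: [7].

χ(G) = 3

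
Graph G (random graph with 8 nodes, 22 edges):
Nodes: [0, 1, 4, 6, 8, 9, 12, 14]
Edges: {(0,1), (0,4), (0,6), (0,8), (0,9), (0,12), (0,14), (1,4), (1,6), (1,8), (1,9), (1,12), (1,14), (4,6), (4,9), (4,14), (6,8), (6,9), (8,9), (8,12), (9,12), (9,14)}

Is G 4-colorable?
No, G is not 4-colorable

The clique on vertices [0, 1, 8, 9, 12] has size 5 > 4, so it alone needs 5 colors.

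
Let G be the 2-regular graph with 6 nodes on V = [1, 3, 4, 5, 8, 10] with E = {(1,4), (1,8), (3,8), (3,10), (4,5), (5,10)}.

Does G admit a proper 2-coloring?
Yes, G is 2-colorable

A valid 2-coloring: color 1: [4, 8, 10]; color 2: [1, 3, 5].
(χ(G) = 2 ≤ 2.)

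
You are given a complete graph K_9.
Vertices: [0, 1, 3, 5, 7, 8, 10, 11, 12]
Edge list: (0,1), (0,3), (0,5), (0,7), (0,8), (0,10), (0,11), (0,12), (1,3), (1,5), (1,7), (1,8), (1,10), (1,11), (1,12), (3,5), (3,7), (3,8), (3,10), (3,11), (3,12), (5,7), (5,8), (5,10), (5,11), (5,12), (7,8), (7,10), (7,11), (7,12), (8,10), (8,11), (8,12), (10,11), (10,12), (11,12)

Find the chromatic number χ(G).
χ(G) = 9

Clique number ω(G) = 9 (lower bound: χ ≥ ω).
The clique on [0, 1, 3, 5, 7, 8, 10, 11, 12] has size 9, forcing χ ≥ 9, and the coloring below uses 9 colors, so χ(G) = 9.
A valid 9-coloring: color 1: [7]; color 2: [5]; color 3: [12]; color 4: [11]; color 5: [3]; color 6: [10]; color 7: [8]; color 8: [1]; color 9: [0].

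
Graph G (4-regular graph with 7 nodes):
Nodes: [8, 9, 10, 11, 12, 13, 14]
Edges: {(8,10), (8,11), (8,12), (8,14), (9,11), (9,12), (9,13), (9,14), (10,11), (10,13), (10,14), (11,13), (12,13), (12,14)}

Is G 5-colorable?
A valid 5-coloring: color 1: [8, 13]; color 2: [11, 14]; color 3: [10, 12]; color 4: [9].
(χ(G) = 4 ≤ 5.)

Yes, G is 5-colorable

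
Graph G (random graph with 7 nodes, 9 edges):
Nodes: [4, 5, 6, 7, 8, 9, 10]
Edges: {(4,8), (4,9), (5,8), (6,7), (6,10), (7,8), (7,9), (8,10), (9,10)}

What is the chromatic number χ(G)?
χ(G) = 2

Clique number ω(G) = 2 (lower bound: χ ≥ ω).
The graph is bipartite (no odd cycle), so 2 colors suffice: χ(G) = 2.
A valid 2-coloring: color 1: [6, 8, 9]; color 2: [4, 5, 7, 10].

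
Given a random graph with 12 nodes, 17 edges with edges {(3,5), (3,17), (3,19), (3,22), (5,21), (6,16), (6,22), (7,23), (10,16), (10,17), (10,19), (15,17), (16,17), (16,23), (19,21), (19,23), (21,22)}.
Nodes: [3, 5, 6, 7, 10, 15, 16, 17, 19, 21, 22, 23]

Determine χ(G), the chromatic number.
χ(G) = 3

Clique number ω(G) = 3 (lower bound: χ ≥ ω).
The clique on [10, 16, 17] has size 3, forcing χ ≥ 3, and the coloring below uses 3 colors, so χ(G) = 3.
A valid 3-coloring: color 1: [5, 7, 15, 16, 19, 22]; color 2: [6, 17, 21, 23]; color 3: [3, 10].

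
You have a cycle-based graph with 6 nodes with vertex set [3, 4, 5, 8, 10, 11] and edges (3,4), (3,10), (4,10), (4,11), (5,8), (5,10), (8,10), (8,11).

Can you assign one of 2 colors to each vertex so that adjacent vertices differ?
No, G is not 2-colorable

The clique on vertices [5, 8, 10] has size 3 > 2, so it alone needs 3 colors.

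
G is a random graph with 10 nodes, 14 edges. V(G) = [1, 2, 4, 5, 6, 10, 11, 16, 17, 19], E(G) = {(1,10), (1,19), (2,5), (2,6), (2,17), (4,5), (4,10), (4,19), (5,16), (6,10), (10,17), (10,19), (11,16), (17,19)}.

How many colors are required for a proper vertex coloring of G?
χ(G) = 3

Clique number ω(G) = 3 (lower bound: χ ≥ ω).
The clique on [10, 17, 19] has size 3, forcing χ ≥ 3, and the coloring below uses 3 colors, so χ(G) = 3.
A valid 3-coloring: color 1: [5, 10, 11]; color 2: [2, 16, 19]; color 3: [1, 4, 6, 17].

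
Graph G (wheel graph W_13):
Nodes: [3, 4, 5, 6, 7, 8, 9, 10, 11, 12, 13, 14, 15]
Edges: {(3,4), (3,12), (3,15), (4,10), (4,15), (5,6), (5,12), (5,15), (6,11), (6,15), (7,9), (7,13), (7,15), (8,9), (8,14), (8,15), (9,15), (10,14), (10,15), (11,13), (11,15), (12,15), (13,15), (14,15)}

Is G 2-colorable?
The clique on vertices [3, 4, 15] has size 3 > 2, so it alone needs 3 colors.

No, G is not 2-colorable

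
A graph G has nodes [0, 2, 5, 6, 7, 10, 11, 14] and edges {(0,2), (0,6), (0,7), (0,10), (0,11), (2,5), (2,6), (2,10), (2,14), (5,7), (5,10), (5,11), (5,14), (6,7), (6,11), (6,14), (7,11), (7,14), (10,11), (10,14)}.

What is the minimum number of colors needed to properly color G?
χ(G) = 4

Clique number ω(G) = 4 (lower bound: χ ≥ ω).
The clique on [0, 6, 7, 11] has size 4, forcing χ ≥ 4, and the coloring below uses 4 colors, so χ(G) = 4.
A valid 4-coloring: color 1: [5, 6]; color 2: [7, 10]; color 3: [2, 11]; color 4: [0, 14].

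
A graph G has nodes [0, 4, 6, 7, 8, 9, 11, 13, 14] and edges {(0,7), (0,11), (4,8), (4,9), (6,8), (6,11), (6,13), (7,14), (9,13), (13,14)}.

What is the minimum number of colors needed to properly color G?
Clique number ω(G) = 2 (lower bound: χ ≥ ω).
Odd cycle [9, 13, 6, 8, 4] needs 3 colors (χ ≥ 3).
The coloring below uses 3 colors, so χ(G) = 3.
A valid 3-coloring: color 1: [7, 8, 11, 13]; color 2: [0, 4, 6, 14]; color 3: [9].

χ(G) = 3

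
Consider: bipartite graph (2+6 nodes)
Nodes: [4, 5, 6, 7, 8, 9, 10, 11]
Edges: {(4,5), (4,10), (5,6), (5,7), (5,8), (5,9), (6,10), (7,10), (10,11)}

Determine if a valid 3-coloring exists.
Yes, G is 3-colorable

A valid 3-coloring: color 1: [5, 10]; color 2: [4, 6, 7, 8, 9, 11].
(χ(G) = 2 ≤ 3.)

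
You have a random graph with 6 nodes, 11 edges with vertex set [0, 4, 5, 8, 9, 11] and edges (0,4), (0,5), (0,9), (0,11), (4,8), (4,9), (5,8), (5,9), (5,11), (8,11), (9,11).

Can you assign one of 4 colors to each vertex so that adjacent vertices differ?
Yes, G is 4-colorable

A valid 4-coloring: color 1: [4, 11]; color 2: [8, 9]; color 3: [0]; color 4: [5].
(χ(G) = 4 ≤ 4.)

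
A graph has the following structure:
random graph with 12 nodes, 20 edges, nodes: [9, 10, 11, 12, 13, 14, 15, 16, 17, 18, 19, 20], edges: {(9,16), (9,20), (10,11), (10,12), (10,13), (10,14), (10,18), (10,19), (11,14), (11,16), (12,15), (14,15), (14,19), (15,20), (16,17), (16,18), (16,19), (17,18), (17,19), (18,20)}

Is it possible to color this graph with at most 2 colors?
The clique on vertices [10, 11, 14] has size 3 > 2, so it alone needs 3 colors.

No, G is not 2-colorable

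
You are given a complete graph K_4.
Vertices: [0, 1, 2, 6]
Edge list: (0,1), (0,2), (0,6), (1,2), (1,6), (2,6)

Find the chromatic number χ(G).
χ(G) = 4

Clique number ω(G) = 4 (lower bound: χ ≥ ω).
The clique on [0, 1, 2, 6] has size 4, forcing χ ≥ 4, and the coloring below uses 4 colors, so χ(G) = 4.
A valid 4-coloring: color 1: [1]; color 2: [6]; color 3: [2]; color 4: [0].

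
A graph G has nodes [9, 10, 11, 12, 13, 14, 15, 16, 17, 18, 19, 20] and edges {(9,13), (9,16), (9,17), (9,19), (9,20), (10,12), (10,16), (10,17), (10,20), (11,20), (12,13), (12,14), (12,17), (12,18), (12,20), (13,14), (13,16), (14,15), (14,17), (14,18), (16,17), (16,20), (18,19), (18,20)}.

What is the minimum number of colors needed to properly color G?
χ(G) = 4

Clique number ω(G) = 3 (lower bound: χ ≥ ω).
Odd cycle [17, 14, 18, 20, 10] needs 3 colors (χ ≥ 3).
Vertex 12 is adjacent to every vertex of [10, 14, 17, 18, 20], which already need 3 colors among themselves, so 12 needs a new color (χ ≥ 4).
The coloring below uses 4 colors, so χ(G) = 4.
A valid 4-coloring: color 1: [14, 19, 20]; color 2: [11, 12, 15, 16]; color 3: [9, 10, 18]; color 4: [13, 17].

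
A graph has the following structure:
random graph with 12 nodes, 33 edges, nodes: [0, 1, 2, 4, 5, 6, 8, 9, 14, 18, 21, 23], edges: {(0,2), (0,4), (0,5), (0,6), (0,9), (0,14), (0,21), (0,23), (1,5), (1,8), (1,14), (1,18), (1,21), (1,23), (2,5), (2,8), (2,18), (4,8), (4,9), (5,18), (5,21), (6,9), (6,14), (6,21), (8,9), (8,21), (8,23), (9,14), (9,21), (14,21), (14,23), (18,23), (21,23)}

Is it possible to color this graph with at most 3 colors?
No, G is not 3-colorable

The clique on vertices [0, 6, 9, 14, 21] has size 5 > 3, so it alone needs 5 colors.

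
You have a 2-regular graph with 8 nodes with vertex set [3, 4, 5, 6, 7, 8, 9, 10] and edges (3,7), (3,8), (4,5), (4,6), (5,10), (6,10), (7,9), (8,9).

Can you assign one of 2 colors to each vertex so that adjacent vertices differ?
Yes, G is 2-colorable

A valid 2-coloring: color 1: [3, 5, 6, 9]; color 2: [4, 7, 8, 10].
(χ(G) = 2 ≤ 2.)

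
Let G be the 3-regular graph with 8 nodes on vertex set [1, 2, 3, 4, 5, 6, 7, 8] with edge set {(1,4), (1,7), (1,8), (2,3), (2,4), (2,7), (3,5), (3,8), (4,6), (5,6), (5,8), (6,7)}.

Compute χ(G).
χ(G) = 3

Clique number ω(G) = 3 (lower bound: χ ≥ ω).
The clique on [3, 5, 8] has size 3, forcing χ ≥ 3, and the coloring below uses 3 colors, so χ(G) = 3.
A valid 3-coloring: color 1: [3, 4, 7]; color 2: [1, 2, 5]; color 3: [6, 8].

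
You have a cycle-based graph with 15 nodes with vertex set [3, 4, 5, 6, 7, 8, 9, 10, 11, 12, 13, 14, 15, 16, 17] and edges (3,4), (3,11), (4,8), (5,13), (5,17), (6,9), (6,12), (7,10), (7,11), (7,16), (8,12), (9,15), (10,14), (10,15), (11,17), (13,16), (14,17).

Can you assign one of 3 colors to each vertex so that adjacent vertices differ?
A valid 3-coloring: color 1: [3, 6, 7, 8, 13, 15, 17]; color 2: [4, 5, 9, 10, 11, 12, 16]; color 3: [14].
(χ(G) = 3 ≤ 3.)

Yes, G is 3-colorable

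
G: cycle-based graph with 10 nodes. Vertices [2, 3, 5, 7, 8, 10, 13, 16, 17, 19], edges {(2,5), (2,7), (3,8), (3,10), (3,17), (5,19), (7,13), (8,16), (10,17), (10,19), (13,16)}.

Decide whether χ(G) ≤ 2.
The clique on vertices [3, 10, 17] has size 3 > 2, so it alone needs 3 colors.

No, G is not 2-colorable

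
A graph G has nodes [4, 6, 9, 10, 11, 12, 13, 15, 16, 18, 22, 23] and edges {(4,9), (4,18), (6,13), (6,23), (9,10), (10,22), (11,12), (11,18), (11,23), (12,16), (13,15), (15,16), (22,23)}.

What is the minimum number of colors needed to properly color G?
χ(G) = 3

Clique number ω(G) = 2 (lower bound: χ ≥ ω).
Odd cycle [12, 16, 15, 13, 6, 23, 11] needs 3 colors (χ ≥ 3).
The coloring below uses 3 colors, so χ(G) = 3.
A valid 3-coloring: color 1: [9, 11, 13, 16, 22]; color 2: [4, 10, 12, 15, 23]; color 3: [6, 18].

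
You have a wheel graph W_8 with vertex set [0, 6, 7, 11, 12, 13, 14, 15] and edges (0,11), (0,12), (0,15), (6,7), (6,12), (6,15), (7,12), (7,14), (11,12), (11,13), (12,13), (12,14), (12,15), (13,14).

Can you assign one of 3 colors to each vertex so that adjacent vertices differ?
No, G is not 3-colorable

Odd cycle [13, 14, 7, 6, 15, 0, 11] needs 3 colors (χ ≥ 3).
Vertex 12 is adjacent to every vertex of [0, 6, 7, 11, 13, 14, 15], which already need 3 colors among themselves, so 12 needs a new color (χ ≥ 4).
Hence χ(G) ≥ 4 > 3, so no proper 3-coloring exists.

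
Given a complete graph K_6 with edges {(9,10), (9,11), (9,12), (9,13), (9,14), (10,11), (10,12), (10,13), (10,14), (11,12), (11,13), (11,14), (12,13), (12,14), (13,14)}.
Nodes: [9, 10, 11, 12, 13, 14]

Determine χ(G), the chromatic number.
χ(G) = 6

Clique number ω(G) = 6 (lower bound: χ ≥ ω).
The clique on [9, 10, 11, 12, 13, 14] has size 6, forcing χ ≥ 6, and the coloring below uses 6 colors, so χ(G) = 6.
A valid 6-coloring: color 1: [14]; color 2: [12]; color 3: [9]; color 4: [10]; color 5: [13]; color 6: [11].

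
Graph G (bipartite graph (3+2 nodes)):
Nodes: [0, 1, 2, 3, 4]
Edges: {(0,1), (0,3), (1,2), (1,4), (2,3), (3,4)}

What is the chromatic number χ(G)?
χ(G) = 2

Clique number ω(G) = 2 (lower bound: χ ≥ ω).
The graph is bipartite (no odd cycle), so 2 colors suffice: χ(G) = 2.
A valid 2-coloring: color 1: [1, 3]; color 2: [0, 2, 4].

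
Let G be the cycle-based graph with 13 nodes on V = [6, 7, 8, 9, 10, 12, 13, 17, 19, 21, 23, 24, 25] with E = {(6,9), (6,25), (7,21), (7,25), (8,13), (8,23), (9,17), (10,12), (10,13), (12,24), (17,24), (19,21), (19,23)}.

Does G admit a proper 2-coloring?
Odd cycle [7, 25, 6, 9, 17, 24, 12, 10, 13, 8, 23, 19, 21] needs 3 colors (χ ≥ 3).
Hence χ(G) ≥ 3 > 2, so no proper 2-coloring exists.

No, G is not 2-colorable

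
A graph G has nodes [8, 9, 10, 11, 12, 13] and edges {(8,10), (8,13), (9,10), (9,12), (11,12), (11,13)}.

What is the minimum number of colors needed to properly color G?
Clique number ω(G) = 2 (lower bound: χ ≥ ω).
The graph is bipartite (no odd cycle), so 2 colors suffice: χ(G) = 2.
A valid 2-coloring: color 1: [10, 12, 13]; color 2: [8, 9, 11].

χ(G) = 2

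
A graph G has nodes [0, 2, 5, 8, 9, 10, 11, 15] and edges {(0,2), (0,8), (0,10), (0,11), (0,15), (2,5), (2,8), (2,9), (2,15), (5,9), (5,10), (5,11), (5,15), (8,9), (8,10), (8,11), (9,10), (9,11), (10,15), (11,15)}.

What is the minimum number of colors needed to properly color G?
χ(G) = 4

Clique number ω(G) = 3 (lower bound: χ ≥ ω).
Odd cycle [5, 15, 0, 8, 9] needs 3 colors (χ ≥ 3).
Vertex 2 is adjacent to every vertex of [0, 5, 8, 9, 15], which already need 3 colors among themselves, so 2 needs a new color (χ ≥ 4).
The coloring below uses 4 colors, so χ(G) = 4.
A valid 4-coloring: color 1: [5, 8]; color 2: [9, 15]; color 3: [2, 10, 11]; color 4: [0].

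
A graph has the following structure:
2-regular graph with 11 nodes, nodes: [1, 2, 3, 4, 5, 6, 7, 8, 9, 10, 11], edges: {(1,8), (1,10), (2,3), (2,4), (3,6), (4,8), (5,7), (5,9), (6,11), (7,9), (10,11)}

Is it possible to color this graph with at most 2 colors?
The clique on vertices [5, 7, 9] has size 3 > 2, so it alone needs 3 colors.

No, G is not 2-colorable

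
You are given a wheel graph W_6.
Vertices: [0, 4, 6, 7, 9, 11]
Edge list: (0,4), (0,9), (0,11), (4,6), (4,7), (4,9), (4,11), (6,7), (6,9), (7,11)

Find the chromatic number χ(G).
Clique number ω(G) = 3 (lower bound: χ ≥ ω).
Odd cycle [9, 0, 11, 7, 6] needs 3 colors (χ ≥ 3).
Vertex 4 is adjacent to every vertex of [0, 6, 7, 9, 11], which already need 3 colors among themselves, so 4 needs a new color (χ ≥ 4).
The coloring below uses 4 colors, so χ(G) = 4.
A valid 4-coloring: color 1: [4]; color 2: [7, 9]; color 3: [0, 6]; color 4: [11].

χ(G) = 4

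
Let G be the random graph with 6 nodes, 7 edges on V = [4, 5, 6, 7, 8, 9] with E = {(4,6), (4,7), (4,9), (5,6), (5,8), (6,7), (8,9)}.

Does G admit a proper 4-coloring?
A valid 4-coloring: color 1: [4, 5]; color 2: [6, 9]; color 3: [7, 8].
(χ(G) = 3 ≤ 4.)

Yes, G is 4-colorable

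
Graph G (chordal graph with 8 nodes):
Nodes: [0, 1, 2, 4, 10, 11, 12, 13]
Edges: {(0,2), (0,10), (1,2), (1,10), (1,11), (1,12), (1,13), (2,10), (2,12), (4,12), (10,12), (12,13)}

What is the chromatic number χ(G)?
χ(G) = 4

Clique number ω(G) = 4 (lower bound: χ ≥ ω).
The clique on [1, 2, 10, 12] has size 4, forcing χ ≥ 4, and the coloring below uses 4 colors, so χ(G) = 4.
A valid 4-coloring: color 1: [0, 1, 4]; color 2: [11, 12]; color 3: [10, 13]; color 4: [2].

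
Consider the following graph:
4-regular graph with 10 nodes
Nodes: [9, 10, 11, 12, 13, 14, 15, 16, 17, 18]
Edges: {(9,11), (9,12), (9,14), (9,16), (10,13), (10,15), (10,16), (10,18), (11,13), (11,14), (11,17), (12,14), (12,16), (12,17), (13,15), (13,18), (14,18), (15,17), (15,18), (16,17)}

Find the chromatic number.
Clique number ω(G) = 4 (lower bound: χ ≥ ω).
The clique on [10, 13, 15, 18] has size 4, forcing χ ≥ 4, and the coloring below uses 4 colors, so χ(G) = 4.
A valid 4-coloring: color 1: [10, 14, 17]; color 2: [11, 15, 16]; color 3: [12, 18]; color 4: [9, 13].

χ(G) = 4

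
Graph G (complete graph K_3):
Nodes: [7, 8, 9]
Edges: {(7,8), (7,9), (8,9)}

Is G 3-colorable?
A valid 3-coloring: color 1: [8]; color 2: [7]; color 3: [9].
(χ(G) = 3 ≤ 3.)

Yes, G is 3-colorable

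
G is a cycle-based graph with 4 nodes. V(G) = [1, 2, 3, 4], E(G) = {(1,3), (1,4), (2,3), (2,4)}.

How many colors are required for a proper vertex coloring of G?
Clique number ω(G) = 2 (lower bound: χ ≥ ω).
The graph is bipartite (no odd cycle), so 2 colors suffice: χ(G) = 2.
A valid 2-coloring: color 1: [3, 4]; color 2: [1, 2].

χ(G) = 2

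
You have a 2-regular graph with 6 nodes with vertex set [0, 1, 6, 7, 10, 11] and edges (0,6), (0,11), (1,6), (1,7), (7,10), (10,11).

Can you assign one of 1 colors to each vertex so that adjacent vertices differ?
No, G is not 1-colorable

Edge (0,11) forces its endpoints to differ, so 1 color is not enough.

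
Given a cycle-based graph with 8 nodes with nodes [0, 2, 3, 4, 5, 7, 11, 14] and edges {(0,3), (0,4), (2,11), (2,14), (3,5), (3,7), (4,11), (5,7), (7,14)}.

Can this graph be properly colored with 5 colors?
Yes, G is 5-colorable

A valid 5-coloring: color 1: [3, 4, 14]; color 2: [0, 2, 7]; color 3: [5, 11].
(χ(G) = 3 ≤ 5.)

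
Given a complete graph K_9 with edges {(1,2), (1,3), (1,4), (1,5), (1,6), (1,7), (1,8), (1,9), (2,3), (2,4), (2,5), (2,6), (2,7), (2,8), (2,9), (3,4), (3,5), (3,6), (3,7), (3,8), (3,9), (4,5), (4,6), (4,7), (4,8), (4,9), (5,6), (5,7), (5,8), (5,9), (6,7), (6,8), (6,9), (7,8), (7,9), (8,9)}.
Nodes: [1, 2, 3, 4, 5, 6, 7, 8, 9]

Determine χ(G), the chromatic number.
Clique number ω(G) = 9 (lower bound: χ ≥ ω).
The clique on [1, 2, 3, 4, 5, 6, 7, 8, 9] has size 9, forcing χ ≥ 9, and the coloring below uses 9 colors, so χ(G) = 9.
A valid 9-coloring: color 1: [7]; color 2: [5]; color 3: [6]; color 4: [4]; color 5: [1]; color 6: [8]; color 7: [2]; color 8: [9]; color 9: [3].

χ(G) = 9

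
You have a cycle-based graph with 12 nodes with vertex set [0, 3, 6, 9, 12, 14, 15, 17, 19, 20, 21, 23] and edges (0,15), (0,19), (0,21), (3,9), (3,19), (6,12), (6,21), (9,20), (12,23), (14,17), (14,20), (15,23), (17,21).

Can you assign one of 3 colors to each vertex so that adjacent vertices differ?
Yes, G is 3-colorable

A valid 3-coloring: color 1: [0, 3, 6, 17, 20, 23]; color 2: [9, 12, 14, 15, 19, 21].
(χ(G) = 2 ≤ 3.)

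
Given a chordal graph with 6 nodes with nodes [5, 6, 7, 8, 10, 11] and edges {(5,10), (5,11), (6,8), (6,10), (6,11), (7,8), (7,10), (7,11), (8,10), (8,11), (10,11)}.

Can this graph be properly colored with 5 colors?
A valid 5-coloring: color 1: [11]; color 2: [10]; color 3: [5, 8]; color 4: [6, 7].
(χ(G) = 4 ≤ 5.)

Yes, G is 5-colorable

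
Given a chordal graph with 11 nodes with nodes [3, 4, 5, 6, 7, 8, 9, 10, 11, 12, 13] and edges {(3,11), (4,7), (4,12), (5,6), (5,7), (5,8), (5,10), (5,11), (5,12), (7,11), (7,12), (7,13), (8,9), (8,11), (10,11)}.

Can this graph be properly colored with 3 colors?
Yes, G is 3-colorable

A valid 3-coloring: color 1: [3, 4, 5, 9, 13]; color 2: [6, 7, 8, 10]; color 3: [11, 12].
(χ(G) = 3 ≤ 3.)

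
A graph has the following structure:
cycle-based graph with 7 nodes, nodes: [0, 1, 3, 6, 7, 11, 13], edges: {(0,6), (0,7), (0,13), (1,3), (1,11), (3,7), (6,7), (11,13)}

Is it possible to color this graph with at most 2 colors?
The clique on vertices [0, 6, 7] has size 3 > 2, so it alone needs 3 colors.

No, G is not 2-colorable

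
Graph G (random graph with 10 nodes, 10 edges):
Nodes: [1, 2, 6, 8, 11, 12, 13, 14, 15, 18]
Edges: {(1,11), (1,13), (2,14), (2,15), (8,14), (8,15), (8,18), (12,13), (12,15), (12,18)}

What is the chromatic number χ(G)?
χ(G) = 2

Clique number ω(G) = 2 (lower bound: χ ≥ ω).
The graph is bipartite (no odd cycle), so 2 colors suffice: χ(G) = 2.
A valid 2-coloring: color 1: [6, 11, 13, 14, 15, 18]; color 2: [1, 2, 8, 12].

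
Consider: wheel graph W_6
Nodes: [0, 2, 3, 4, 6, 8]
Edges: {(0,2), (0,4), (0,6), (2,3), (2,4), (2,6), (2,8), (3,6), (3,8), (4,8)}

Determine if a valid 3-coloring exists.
No, G is not 3-colorable

Odd cycle [8, 3, 6, 0, 4] needs 3 colors (χ ≥ 3).
Vertex 2 is adjacent to every vertex of [0, 3, 4, 6, 8], which already need 3 colors among themselves, so 2 needs a new color (χ ≥ 4).
Hence χ(G) ≥ 4 > 3, so no proper 3-coloring exists.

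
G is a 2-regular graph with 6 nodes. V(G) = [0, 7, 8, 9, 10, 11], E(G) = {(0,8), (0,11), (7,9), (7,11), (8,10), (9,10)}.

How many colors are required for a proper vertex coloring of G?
χ(G) = 2

Clique number ω(G) = 2 (lower bound: χ ≥ ω).
The graph is bipartite (no odd cycle), so 2 colors suffice: χ(G) = 2.
A valid 2-coloring: color 1: [0, 7, 10]; color 2: [8, 9, 11].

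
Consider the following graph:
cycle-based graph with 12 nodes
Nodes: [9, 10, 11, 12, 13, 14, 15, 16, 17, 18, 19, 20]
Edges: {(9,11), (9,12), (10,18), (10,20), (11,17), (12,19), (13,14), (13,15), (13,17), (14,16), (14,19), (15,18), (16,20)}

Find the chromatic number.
Clique number ω(G) = 2 (lower bound: χ ≥ ω).
Odd cycle [15, 18, 10, 20, 16, 14, 13] needs 3 colors (χ ≥ 3).
The coloring below uses 3 colors, so χ(G) = 3.
A valid 3-coloring: color 1: [11, 12, 13, 18, 20]; color 2: [9, 10, 14, 15, 17]; color 3: [16, 19].

χ(G) = 3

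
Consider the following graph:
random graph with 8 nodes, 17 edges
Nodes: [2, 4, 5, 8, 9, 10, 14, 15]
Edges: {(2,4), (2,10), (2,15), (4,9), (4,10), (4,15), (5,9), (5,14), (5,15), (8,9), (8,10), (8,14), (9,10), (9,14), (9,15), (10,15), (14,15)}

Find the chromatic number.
χ(G) = 4

Clique number ω(G) = 4 (lower bound: χ ≥ ω).
The clique on [4, 9, 10, 15] has size 4, forcing χ ≥ 4, and the coloring below uses 4 colors, so χ(G) = 4.
A valid 4-coloring: color 1: [8, 15]; color 2: [2, 9]; color 3: [10, 14]; color 4: [4, 5].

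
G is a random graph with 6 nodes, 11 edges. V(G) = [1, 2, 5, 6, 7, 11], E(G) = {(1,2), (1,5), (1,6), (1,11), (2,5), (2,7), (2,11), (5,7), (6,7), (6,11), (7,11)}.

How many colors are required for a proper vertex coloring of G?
Clique number ω(G) = 3 (lower bound: χ ≥ ω).
The clique on [1, 2, 11] has size 3, forcing χ ≥ 3, and the coloring below uses 3 colors, so χ(G) = 3.
A valid 3-coloring: color 1: [1, 7]; color 2: [2, 6]; color 3: [5, 11].

χ(G) = 3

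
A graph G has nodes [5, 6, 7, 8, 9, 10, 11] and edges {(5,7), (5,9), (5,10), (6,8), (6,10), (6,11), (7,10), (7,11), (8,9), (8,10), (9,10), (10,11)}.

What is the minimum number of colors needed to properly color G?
Clique number ω(G) = 3 (lower bound: χ ≥ ω).
The clique on [8, 9, 10] has size 3, forcing χ ≥ 3, and the coloring below uses 3 colors, so χ(G) = 3.
A valid 3-coloring: color 1: [10]; color 2: [6, 7, 9]; color 3: [5, 8, 11].

χ(G) = 3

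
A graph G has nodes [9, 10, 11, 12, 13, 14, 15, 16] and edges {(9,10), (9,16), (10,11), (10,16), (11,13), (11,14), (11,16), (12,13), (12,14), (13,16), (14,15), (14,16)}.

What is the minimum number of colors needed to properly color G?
Clique number ω(G) = 3 (lower bound: χ ≥ ω).
The clique on [9, 10, 16] has size 3, forcing χ ≥ 3, and the coloring below uses 3 colors, so χ(G) = 3.
A valid 3-coloring: color 1: [12, 15, 16]; color 2: [10, 13, 14]; color 3: [9, 11].

χ(G) = 3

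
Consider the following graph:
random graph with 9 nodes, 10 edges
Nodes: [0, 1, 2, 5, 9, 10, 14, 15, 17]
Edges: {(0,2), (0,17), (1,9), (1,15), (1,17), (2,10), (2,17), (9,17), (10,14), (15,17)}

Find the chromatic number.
χ(G) = 3

Clique number ω(G) = 3 (lower bound: χ ≥ ω).
The clique on [0, 2, 17] has size 3, forcing χ ≥ 3, and the coloring below uses 3 colors, so χ(G) = 3.
A valid 3-coloring: color 1: [5, 10, 17]; color 2: [1, 2, 14]; color 3: [0, 9, 15].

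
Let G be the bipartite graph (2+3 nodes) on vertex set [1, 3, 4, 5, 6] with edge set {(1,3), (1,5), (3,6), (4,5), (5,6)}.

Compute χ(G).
Clique number ω(G) = 2 (lower bound: χ ≥ ω).
The graph is bipartite (no odd cycle), so 2 colors suffice: χ(G) = 2.
A valid 2-coloring: color 1: [3, 5]; color 2: [1, 4, 6].

χ(G) = 2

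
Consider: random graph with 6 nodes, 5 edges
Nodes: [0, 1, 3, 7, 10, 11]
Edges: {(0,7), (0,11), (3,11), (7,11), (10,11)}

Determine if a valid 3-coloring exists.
Yes, G is 3-colorable

A valid 3-coloring: color 1: [1, 11]; color 2: [3, 7, 10]; color 3: [0].
(χ(G) = 3 ≤ 3.)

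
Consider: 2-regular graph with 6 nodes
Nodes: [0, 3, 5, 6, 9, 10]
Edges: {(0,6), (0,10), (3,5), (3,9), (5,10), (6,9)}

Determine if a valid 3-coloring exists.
A valid 3-coloring: color 1: [0, 5, 9]; color 2: [3, 6, 10].
(χ(G) = 2 ≤ 3.)

Yes, G is 3-colorable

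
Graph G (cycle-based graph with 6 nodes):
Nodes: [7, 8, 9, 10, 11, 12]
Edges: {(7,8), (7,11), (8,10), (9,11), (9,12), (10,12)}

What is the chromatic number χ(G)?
χ(G) = 2

Clique number ω(G) = 2 (lower bound: χ ≥ ω).
The graph is bipartite (no odd cycle), so 2 colors suffice: χ(G) = 2.
A valid 2-coloring: color 1: [7, 9, 10]; color 2: [8, 11, 12].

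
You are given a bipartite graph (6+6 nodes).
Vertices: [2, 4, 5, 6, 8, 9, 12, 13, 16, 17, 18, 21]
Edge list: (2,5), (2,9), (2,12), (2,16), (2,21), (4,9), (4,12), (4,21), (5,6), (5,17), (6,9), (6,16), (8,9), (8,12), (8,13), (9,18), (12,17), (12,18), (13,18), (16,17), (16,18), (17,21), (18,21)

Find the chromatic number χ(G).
Clique number ω(G) = 2 (lower bound: χ ≥ ω).
The graph is bipartite (no odd cycle), so 2 colors suffice: χ(G) = 2.
A valid 2-coloring: color 1: [5, 9, 12, 13, 16, 21]; color 2: [2, 4, 6, 8, 17, 18].

χ(G) = 2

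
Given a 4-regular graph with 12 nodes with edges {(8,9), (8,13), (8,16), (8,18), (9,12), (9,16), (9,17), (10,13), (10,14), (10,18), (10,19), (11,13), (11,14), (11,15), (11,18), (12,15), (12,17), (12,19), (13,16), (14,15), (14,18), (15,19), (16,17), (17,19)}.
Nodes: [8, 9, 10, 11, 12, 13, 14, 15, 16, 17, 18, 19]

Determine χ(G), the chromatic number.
Clique number ω(G) = 3 (lower bound: χ ≥ ω).
Suppose a proper 3-coloring c exists. The clique [8, 9, 16] takes 3 distinct colors; by symmetry let c(8) = 1, c(9) = 2, c(16) = 3.
- Vertex 13: neighbors [8, 16] already have colors [1, 3] ⇒ c(13) = 2.
- Vertex 17: neighbors [9, 16] already have colors [2, 3] ⇒ c(17) = 1.
- Vertex 12: neighbors [17, 9] already have colors [1, 2] ⇒ c(12) = 3.
- Vertex 19: neighbors [17, 12] already have colors [1, 3] ⇒ c(19) = 2.
- Vertex 15: neighbors [19, 12] already have colors [2, 3] ⇒ c(15) = 1.
- Vertex 11: neighbors [15, 13] already have colors [1, 2] ⇒ c(11) = 3.
- Vertex 14: neighbors [15, 11] already have colors [1, 3] ⇒ c(14) = 2.
- Vertex 18: neighbors [8, 14, 11] already have colors [1, 2, 3] — all 3 colors blocked. Contradiction.
The forced assignments end in a contradiction, so G has no proper 3-coloring (χ ≥ 4).
The coloring below uses 4 colors, so χ(G) = 4.
A valid 4-coloring: color 1: [10, 11, 12, 16]; color 2: [9, 13, 18, 19]; color 3: [8, 15, 17]; color 4: [14].

χ(G) = 4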